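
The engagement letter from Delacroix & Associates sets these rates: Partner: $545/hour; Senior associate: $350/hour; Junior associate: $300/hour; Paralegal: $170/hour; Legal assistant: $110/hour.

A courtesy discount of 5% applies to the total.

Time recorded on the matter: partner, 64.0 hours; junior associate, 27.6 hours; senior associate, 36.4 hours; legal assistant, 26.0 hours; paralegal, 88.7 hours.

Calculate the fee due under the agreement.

Partner: 64.0 × $545 = $34,880.00
Senior associate: 36.4 × $350 = $12,740.00
Junior associate: 27.6 × $300 = $8,280.00
Paralegal: 88.7 × $170 = $15,079.00
Legal assistant: 26.0 × $110 = $2,860.00
Subtotal: $73,839.00
Less 5% discount: −$3,691.95
Total: $73,839.00 − $3,691.95 = $70,147.05

$70,147.05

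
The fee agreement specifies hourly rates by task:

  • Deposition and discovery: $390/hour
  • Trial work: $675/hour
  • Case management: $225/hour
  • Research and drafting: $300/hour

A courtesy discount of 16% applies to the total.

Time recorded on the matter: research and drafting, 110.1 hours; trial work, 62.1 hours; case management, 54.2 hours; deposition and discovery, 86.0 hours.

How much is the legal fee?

Deposition and discovery: 86.0 × $390 = $33,540.00
Trial work: 62.1 × $675 = $41,917.50
Case management: 54.2 × $225 = $12,195.00
Research and drafting: 110.1 × $300 = $33,030.00
Subtotal: $120,682.50
Less 16% discount: −$19,309.20
Total: $120,682.50 − $19,309.20 = $101,373.30

$101,373.30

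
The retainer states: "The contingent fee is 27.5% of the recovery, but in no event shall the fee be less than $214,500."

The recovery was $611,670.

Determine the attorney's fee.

$214,500.00

27.5% of $611,670 = $168,209.25
That is below the $214,500 minimum, so the minimum applies.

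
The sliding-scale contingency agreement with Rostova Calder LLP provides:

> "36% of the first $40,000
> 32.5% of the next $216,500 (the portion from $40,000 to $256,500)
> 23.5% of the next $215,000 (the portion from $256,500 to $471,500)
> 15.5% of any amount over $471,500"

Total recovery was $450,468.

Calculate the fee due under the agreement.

$130,344.98

First $40,000 at 36% = $14,400.00
Next $216,500 at 32.5% = $70,362.50
Remaining $193,968 at 23.5% = $45,582.48
Fee: $14,400.00 + $70,362.50 + $45,582.48 = $130,344.98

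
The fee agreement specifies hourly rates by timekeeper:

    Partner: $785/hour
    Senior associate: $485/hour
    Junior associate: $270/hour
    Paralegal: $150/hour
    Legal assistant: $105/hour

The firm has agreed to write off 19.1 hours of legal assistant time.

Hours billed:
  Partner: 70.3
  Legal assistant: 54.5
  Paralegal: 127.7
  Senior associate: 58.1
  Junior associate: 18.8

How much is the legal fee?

Partner: 70.3 × $785 = $55,185.50
Senior associate: 58.1 × $485 = $28,178.50
Junior associate: 18.8 × $270 = $5,076.00
Paralegal: 127.7 × $150 = $19,155.00
Legal assistant: 54.5 × $105 = $5,722.50
Subtotal: $113,317.50
Write-off: 19.1 × $105 = $2,005.50
Total: $113,317.50 − $2,005.50 = $111,312.00

$111,312.00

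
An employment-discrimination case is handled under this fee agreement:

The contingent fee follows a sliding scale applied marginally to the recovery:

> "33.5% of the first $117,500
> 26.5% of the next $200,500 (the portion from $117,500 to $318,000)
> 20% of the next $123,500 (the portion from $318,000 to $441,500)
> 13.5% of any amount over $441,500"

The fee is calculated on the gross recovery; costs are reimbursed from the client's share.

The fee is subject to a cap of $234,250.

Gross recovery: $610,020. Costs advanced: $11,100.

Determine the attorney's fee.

$139,945.20

Fee base is the gross recovery, $610,020; costs are reimbursed separately.
First $117,500 at 33.5% = $39,362.50
Next $200,500 at 26.5% = $53,132.50
Next $123,500 at 20% = $24,700.00
Remaining $168,520 at 13.5% = $22,750.20
Fee: $39,362.50 + $53,132.50 + $24,700.00 + $22,750.20 = $139,945.20
$139,945.20 is under the $234,250 cap.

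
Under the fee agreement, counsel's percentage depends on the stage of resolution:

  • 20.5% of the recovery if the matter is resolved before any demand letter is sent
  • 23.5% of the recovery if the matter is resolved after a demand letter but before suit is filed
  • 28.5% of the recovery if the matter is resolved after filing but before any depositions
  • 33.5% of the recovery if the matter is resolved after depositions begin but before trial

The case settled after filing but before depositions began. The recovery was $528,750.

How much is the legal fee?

$150,693.75

The matter settled after filing but before depositions began, so the 28.5% rate applies.
$528,750 × 28.5% = $150,693.75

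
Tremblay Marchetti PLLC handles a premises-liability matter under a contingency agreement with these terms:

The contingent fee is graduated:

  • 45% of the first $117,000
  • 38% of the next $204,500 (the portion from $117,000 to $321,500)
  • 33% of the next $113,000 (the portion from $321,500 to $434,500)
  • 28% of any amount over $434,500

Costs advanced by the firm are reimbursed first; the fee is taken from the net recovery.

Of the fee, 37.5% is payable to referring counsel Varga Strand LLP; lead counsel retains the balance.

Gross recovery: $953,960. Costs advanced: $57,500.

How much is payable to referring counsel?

$111,374.55

Fee base (net of costs): $953,960 − $57,500 = $896,460
First $117,000 at 45% = $52,650.00
Next $204,500 at 38% = $77,710.00
Next $113,000 at 33% = $37,290.00
Remaining $461,960 at 28% = $129,348.80
Fee: $52,650.00 + $77,710.00 + $37,290.00 + $129,348.80 = $296,998.80
Referral share: 37.5% of $296,998.80 = $111,374.55; lead counsel retains $296,998.80 − $111,374.55 = $185,624.25.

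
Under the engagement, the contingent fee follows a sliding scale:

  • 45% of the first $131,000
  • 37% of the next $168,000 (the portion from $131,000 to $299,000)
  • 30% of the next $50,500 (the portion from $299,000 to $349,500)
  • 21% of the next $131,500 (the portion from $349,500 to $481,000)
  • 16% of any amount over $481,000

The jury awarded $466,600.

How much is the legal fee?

First $131,000 at 45% = $58,950.00
Next $168,000 at 37% = $62,160.00
Next $50,500 at 30% = $15,150.00
Remaining $117,100 at 21% = $24,591.00
Fee: $58,950.00 + $62,160.00 + $15,150.00 + $24,591.00 = $160,851.00

$160,851.00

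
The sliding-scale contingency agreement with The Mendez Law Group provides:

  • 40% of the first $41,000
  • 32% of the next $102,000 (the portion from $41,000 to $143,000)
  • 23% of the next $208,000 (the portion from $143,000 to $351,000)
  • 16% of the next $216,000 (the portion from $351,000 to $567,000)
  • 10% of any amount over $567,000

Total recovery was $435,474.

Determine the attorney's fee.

$110,395.84

First $41,000 at 40% = $16,400.00
Next $102,000 at 32% = $32,640.00
Next $208,000 at 23% = $47,840.00
Remaining $84,474 at 16% = $13,515.84
Fee: $16,400.00 + $32,640.00 + $47,840.00 + $13,515.84 = $110,395.84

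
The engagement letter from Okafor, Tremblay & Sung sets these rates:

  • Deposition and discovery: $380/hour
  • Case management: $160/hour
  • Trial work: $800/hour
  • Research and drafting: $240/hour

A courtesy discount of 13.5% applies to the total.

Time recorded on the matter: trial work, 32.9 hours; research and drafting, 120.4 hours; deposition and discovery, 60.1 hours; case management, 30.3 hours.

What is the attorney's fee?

$71,710.23

Deposition and discovery: 60.1 × $380 = $22,838.00
Case management: 30.3 × $160 = $4,848.00
Trial work: 32.9 × $800 = $26,320.00
Research and drafting: 120.4 × $240 = $28,896.00
Subtotal: $82,902.00
Less 13.5% discount: −$11,191.77
Total: $82,902.00 − $11,191.77 = $71,710.23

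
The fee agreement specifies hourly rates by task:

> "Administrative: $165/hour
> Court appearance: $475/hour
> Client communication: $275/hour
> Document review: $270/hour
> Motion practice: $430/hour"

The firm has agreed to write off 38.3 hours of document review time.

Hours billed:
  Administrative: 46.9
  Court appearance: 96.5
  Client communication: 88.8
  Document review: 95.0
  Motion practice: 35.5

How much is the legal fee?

$108,570.00

Administrative: 46.9 × $165 = $7,738.50
Court appearance: 96.5 × $475 = $45,837.50
Client communication: 88.8 × $275 = $24,420.00
Document review: 95.0 × $270 = $25,650.00
Motion practice: 35.5 × $430 = $15,265.00
Subtotal: $118,911.00
Write-off: 38.3 × $270 = $10,341.00
Total: $118,911.00 − $10,341.00 = $108,570.00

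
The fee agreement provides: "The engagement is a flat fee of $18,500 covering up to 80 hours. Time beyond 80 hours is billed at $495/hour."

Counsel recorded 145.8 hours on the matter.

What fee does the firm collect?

$51,071.00

Flat fee: $18,500.00
Excess hours: 145.8 − 80 = 65.8
Overrun: 65.8 × $495 = $32,571.00
Total: $18,500.00 + $32,571.00 = $51,071.00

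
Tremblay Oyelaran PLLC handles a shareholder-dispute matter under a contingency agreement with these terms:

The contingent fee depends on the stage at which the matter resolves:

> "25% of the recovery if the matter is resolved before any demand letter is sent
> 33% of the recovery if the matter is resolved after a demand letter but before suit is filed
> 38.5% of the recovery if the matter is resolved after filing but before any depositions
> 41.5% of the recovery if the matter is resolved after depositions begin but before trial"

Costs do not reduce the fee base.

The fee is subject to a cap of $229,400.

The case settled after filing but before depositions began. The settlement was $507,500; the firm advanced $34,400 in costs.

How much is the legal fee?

Fee base is the gross recovery, $507,500; costs are reimbursed separately.
The matter settled after filing but before depositions began, so the 38.5% rate applies.
$507,500 × 38.5% = $195,387.50
$195,387.50 is under the $229,400 cap.

$195,387.50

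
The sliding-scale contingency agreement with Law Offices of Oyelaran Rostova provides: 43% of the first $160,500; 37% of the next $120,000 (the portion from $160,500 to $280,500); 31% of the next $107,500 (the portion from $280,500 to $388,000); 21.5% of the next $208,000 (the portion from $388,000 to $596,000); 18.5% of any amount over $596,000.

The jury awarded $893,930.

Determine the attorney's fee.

First $160,500 at 43% = $69,015.00
Next $120,000 at 37% = $44,400.00
Next $107,500 at 31% = $33,325.00
Next $208,000 at 21.5% = $44,720.00
Remaining $297,930 at 18.5% = $55,117.05
Fee: $69,015.00 + $44,400.00 + $33,325.00 + $44,720.00 + $55,117.05 = $246,577.05

$246,577.05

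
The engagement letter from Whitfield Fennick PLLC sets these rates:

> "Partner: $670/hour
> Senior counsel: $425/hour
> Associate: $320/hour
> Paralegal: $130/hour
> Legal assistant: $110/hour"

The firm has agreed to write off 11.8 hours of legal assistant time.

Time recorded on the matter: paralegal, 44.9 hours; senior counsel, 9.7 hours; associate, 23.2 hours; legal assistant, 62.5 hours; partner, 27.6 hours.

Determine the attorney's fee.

Partner: 27.6 × $670 = $18,492.00
Senior counsel: 9.7 × $425 = $4,122.50
Associate: 23.2 × $320 = $7,424.00
Paralegal: 44.9 × $130 = $5,837.00
Legal assistant: 62.5 × $110 = $6,875.00
Subtotal: $42,750.50
Write-off: 11.8 × $110 = $1,298.00
Total: $42,750.50 − $1,298.00 = $41,452.50

$41,452.50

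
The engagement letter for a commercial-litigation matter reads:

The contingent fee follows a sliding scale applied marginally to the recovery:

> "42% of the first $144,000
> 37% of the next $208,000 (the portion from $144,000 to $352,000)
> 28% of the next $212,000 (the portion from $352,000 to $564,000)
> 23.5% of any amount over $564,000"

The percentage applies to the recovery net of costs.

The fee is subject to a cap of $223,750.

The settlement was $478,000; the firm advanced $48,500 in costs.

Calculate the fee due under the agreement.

$159,140.00

Fee base (net of costs): $478,000 − $48,500 = $429,500
First $144,000 at 42% = $60,480.00
Next $208,000 at 37% = $76,960.00
Remaining $77,500 at 28% = $21,700.00
Fee: $60,480.00 + $76,960.00 + $21,700.00 = $159,140.00
$159,140.00 is under the $223,750 cap.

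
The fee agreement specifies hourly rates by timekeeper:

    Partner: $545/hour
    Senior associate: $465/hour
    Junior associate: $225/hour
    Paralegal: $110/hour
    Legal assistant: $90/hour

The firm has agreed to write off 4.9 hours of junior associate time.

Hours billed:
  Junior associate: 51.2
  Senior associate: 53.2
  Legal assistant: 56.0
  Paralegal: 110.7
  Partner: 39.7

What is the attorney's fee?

$74,009.00

Partner: 39.7 × $545 = $21,636.50
Senior associate: 53.2 × $465 = $24,738.00
Junior associate: 51.2 × $225 = $11,520.00
Paralegal: 110.7 × $110 = $12,177.00
Legal assistant: 56.0 × $90 = $5,040.00
Subtotal: $75,111.50
Write-off: 4.9 × $225 = $1,102.50
Total: $75,111.50 − $1,102.50 = $74,009.00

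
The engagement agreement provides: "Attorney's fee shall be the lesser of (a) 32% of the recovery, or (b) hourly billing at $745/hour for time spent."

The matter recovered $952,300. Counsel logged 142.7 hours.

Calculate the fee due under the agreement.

(a) 32% of $952,300 = $304,736.00
(b) 142.7 × $745 = $106,311.50
The lesser is (b): $106,311.50.

$106,311.50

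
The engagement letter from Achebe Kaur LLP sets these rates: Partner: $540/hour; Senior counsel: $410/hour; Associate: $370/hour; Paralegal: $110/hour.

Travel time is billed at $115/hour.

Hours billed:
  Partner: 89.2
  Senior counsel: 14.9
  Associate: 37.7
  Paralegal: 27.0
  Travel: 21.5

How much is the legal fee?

$73,668.50

Partner: 89.2 × $540 = $48,168.00
Senior counsel: 14.9 × $410 = $6,109.00
Associate: 37.7 × $370 = $13,949.00
Paralegal: 27.0 × $110 = $2,970.00
Subtotal: $48,168.00 + $6,109.00 + $13,949.00 + $2,970.00 = $71,196.00
Travel: 21.5 × $115 = $2,472.50
Total: $71,196.00 + $2,472.50 = $73,668.50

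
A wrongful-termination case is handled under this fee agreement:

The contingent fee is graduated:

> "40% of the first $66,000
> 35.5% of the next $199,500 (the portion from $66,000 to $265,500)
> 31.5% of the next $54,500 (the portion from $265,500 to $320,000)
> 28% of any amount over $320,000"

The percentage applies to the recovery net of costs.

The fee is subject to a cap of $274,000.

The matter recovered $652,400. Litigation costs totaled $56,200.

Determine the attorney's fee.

Fee base (net of costs): $652,400 − $56,200 = $596,200
First $66,000 at 40% = $26,400.00
Next $199,500 at 35.5% = $70,822.50
Next $54,500 at 31.5% = $17,167.50
Remaining $276,200 at 28% = $77,336.00
Fee: $26,400.00 + $70,822.50 + $17,167.50 + $77,336.00 = $191,726.00
$191,726.00 is under the $274,000 cap.

$191,726.00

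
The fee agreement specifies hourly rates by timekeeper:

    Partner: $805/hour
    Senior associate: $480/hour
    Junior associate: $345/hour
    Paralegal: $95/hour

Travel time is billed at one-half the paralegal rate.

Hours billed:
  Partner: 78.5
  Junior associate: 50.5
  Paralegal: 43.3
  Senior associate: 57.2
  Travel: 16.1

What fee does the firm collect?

$112,949.25

Partner: 78.5 × $805 = $63,192.50
Senior associate: 57.2 × $480 = $27,456.00
Junior associate: 50.5 × $345 = $17,422.50
Paralegal: 43.3 × $95 = $4,113.50
Subtotal: $63,192.50 + $27,456.00 + $17,422.50 + $4,113.50 = $112,184.50
Travel: 16.1 × ($95 ÷ 2) = 16.1 × $47.50 = $764.75
Total: $112,184.50 + $764.75 = $112,949.25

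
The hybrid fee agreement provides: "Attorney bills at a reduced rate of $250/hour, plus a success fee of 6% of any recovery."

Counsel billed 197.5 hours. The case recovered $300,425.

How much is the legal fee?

$67,400.50

Hourly: 197.5 × $250 = $49,375.00
Success fee: 6% of $300,425 = $18,025.50
Total: $49,375.00 + $18,025.50 = $67,400.50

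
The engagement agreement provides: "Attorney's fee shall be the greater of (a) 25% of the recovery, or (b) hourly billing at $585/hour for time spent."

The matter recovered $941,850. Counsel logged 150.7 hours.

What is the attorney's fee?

$235,462.50

(a) 25% of $941,850 = $235,462.50
(b) 150.7 × $585 = $88,159.50
The greater is (a): $235,462.50.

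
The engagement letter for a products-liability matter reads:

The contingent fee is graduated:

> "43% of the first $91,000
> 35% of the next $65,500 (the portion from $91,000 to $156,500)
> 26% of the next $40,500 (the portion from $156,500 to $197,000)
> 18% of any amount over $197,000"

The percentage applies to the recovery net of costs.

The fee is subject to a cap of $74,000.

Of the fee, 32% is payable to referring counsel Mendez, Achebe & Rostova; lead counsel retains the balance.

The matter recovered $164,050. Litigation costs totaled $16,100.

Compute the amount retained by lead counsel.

Fee base (net of costs): $164,050 − $16,100 = $147,950
First $91,000 at 43% = $39,130.00
Remaining $56,950 at 35% = $19,932.50
Fee: $39,130.00 + $19,932.50 = $59,062.50
$59,062.50 is under the $74,000 cap.
Referral share: 32% of $59,062.50 = $18,900.00; lead counsel retains $59,062.50 − $18,900.00 = $40,162.50.

$40,162.50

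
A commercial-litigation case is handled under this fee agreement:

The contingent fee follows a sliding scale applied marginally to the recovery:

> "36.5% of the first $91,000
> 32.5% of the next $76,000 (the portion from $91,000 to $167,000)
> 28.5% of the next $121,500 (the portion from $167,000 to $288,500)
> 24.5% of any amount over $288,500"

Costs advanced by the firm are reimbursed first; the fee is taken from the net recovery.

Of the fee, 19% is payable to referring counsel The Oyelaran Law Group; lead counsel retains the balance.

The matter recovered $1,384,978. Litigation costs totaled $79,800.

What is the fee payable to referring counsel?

Fee base (net of costs): $1,384,978 − $79,800 = $1,305,178
First $91,000 at 36.5% = $33,215.00
Next $76,000 at 32.5% = $24,700.00
Next $121,500 at 28.5% = $34,627.50
Remaining $1,016,678 at 24.5% = $249,086.11
Fee: $33,215.00 + $24,700.00 + $34,627.50 + $249,086.11 = $341,628.61
Referral share: 19% of $341,628.61 = $64,909.44; lead counsel retains $341,628.61 − $64,909.44 = $276,719.17.

$64,909.44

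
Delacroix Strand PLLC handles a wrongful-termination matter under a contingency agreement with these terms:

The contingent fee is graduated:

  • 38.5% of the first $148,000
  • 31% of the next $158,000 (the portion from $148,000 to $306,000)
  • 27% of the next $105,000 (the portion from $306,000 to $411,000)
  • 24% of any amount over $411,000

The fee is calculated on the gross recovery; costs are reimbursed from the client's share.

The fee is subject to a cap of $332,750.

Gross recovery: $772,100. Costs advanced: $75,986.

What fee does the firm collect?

Fee base is the gross recovery, $772,100; costs are reimbursed separately.
First $148,000 at 38.5% = $56,980.00
Next $158,000 at 31% = $48,980.00
Next $105,000 at 27% = $28,350.00
Remaining $361,100 at 24% = $86,664.00
Fee: $56,980.00 + $48,980.00 + $28,350.00 + $86,664.00 = $220,974.00
$220,974.00 is under the $332,750 cap.

$220,974.00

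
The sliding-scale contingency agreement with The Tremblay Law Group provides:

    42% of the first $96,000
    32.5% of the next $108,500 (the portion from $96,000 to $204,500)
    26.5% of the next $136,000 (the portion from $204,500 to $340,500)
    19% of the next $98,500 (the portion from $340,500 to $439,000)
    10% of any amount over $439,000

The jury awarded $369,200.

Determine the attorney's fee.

First $96,000 at 42% = $40,320.00
Next $108,500 at 32.5% = $35,262.50
Next $136,000 at 26.5% = $36,040.00
Remaining $28,700 at 19% = $5,453.00
Fee: $40,320.00 + $35,262.50 + $36,040.00 + $5,453.00 = $117,075.50

$117,075.50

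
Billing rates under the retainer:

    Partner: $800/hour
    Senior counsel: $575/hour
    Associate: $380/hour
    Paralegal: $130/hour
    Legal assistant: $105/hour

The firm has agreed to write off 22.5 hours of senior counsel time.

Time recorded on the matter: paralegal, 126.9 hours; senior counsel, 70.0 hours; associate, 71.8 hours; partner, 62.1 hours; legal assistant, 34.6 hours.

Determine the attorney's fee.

$124,406.50

Partner: 62.1 × $800 = $49,680.00
Senior counsel: 70.0 × $575 = $40,250.00
Associate: 71.8 × $380 = $27,284.00
Paralegal: 126.9 × $130 = $16,497.00
Legal assistant: 34.6 × $105 = $3,633.00
Subtotal: $137,344.00
Write-off: 22.5 × $575 = $12,937.50
Total: $137,344.00 − $12,937.50 = $124,406.50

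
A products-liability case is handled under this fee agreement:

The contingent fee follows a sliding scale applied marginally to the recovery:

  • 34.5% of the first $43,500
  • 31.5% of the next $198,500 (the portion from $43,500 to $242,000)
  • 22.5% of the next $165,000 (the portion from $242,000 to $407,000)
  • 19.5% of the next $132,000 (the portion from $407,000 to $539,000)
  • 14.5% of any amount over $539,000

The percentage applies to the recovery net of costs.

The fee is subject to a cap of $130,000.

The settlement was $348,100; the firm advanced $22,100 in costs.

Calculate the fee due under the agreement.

$96,435.00

Fee base (net of costs): $348,100 − $22,100 = $326,000
First $43,500 at 34.5% = $15,007.50
Next $198,500 at 31.5% = $62,527.50
Remaining $84,000 at 22.5% = $18,900.00
Fee: $15,007.50 + $62,527.50 + $18,900.00 = $96,435.00
$96,435.00 is under the $130,000 cap.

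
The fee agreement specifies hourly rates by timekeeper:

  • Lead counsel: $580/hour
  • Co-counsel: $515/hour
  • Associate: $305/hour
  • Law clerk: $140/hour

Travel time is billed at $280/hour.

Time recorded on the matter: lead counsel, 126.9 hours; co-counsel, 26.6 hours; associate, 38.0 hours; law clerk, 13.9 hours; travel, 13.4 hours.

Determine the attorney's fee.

$104,589.00

Lead counsel: 126.9 × $580 = $73,602.00
Co-counsel: 26.6 × $515 = $13,699.00
Associate: 38.0 × $305 = $11,590.00
Law clerk: 13.9 × $140 = $1,946.00
Subtotal: $73,602.00 + $13,699.00 + $11,590.00 + $1,946.00 = $100,837.00
Travel: 13.4 × $280 = $3,752.00
Total: $100,837.00 + $3,752.00 = $104,589.00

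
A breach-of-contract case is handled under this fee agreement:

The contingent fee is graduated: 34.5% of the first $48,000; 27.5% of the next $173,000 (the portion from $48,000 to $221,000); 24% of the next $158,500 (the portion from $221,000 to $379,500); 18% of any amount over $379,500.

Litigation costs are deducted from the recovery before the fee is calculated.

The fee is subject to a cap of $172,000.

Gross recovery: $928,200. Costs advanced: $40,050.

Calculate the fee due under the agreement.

Fee base (net of costs): $928,200 − $40,050 = $888,150
First $48,000 at 34.5% = $16,560.00
Next $173,000 at 27.5% = $47,575.00
Next $158,500 at 24% = $38,040.00
Remaining $508,650 at 18% = $91,557.00
Fee: $16,560.00 + $47,575.00 + $38,040.00 + $91,557.00 = $193,732.00
$193,732.00 exceeds the $172,000 cap, so the fee is capped at $172,000.00.

$172,000.00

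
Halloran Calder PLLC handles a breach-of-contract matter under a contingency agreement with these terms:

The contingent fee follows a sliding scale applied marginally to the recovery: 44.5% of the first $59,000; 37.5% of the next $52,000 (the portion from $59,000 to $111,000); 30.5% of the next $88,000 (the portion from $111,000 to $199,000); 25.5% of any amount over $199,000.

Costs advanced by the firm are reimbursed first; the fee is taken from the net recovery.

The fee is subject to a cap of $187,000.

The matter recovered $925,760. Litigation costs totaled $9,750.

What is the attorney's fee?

Fee base (net of costs): $925,760 − $9,750 = $916,010
First $59,000 at 44.5% = $26,255.00
Next $52,000 at 37.5% = $19,500.00
Next $88,000 at 30.5% = $26,840.00
Remaining $717,010 at 25.5% = $182,837.55
Fee: $26,255.00 + $19,500.00 + $26,840.00 + $182,837.55 = $255,432.55
$255,432.55 exceeds the $187,000 cap, so the fee is capped at $187,000.00.

$187,000.00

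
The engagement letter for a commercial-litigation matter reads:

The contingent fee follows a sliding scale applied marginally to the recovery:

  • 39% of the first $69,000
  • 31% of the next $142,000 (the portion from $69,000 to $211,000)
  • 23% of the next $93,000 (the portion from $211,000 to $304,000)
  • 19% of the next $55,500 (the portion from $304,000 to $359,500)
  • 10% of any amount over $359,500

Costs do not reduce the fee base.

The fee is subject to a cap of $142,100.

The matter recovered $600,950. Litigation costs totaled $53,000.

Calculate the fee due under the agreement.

Fee base is the gross recovery, $600,950; costs are reimbursed separately.
First $69,000 at 39% = $26,910.00
Next $142,000 at 31% = $44,020.00
Next $93,000 at 23% = $21,390.00
Next $55,500 at 19% = $10,545.00
Remaining $241,450 at 10% = $24,145.00
Fee: $26,910.00 + $44,020.00 + $21,390.00 + $10,545.00 + $24,145.00 = $127,010.00
$127,010.00 is under the $142,100 cap.

$127,010.00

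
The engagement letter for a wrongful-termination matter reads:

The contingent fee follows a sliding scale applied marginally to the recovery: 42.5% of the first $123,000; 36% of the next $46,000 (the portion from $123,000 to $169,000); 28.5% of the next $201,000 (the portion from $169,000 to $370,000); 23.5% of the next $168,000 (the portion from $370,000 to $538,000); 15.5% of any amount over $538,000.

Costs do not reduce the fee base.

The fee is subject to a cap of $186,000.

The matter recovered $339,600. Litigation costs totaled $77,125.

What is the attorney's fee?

Fee base is the gross recovery, $339,600; costs are reimbursed separately.
First $123,000 at 42.5% = $52,275.00
Next $46,000 at 36% = $16,560.00
Remaining $170,600 at 28.5% = $48,621.00
Fee: $52,275.00 + $16,560.00 + $48,621.00 = $117,456.00
$117,456.00 is under the $186,000 cap.

$117,456.00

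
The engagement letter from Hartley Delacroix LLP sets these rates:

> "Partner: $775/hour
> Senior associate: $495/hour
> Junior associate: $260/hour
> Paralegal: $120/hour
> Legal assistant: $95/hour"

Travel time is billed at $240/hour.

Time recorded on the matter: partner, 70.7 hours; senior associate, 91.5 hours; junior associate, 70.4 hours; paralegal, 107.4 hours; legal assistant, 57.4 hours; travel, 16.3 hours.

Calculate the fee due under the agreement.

Partner: 70.7 × $775 = $54,792.50
Senior associate: 91.5 × $495 = $45,292.50
Junior associate: 70.4 × $260 = $18,304.00
Paralegal: 107.4 × $120 = $12,888.00
Legal assistant: 57.4 × $95 = $5,453.00
Subtotal: $54,792.50 + $45,292.50 + $18,304.00 + $12,888.00 + $5,453.00 = $136,730.00
Travel: 16.3 × $240 = $3,912.00
Total: $136,730.00 + $3,912.00 = $140,642.00

$140,642.00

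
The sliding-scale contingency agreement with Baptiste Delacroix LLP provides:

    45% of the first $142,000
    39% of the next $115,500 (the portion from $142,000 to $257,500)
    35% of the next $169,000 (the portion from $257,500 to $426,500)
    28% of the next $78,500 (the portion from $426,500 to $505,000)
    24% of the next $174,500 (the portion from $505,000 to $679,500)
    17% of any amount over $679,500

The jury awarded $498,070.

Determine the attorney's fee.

First $142,000 at 45% = $63,900.00
Next $115,500 at 39% = $45,045.00
Next $169,000 at 35% = $59,150.00
Remaining $71,570 at 28% = $20,039.60
Fee: $63,900.00 + $45,045.00 + $59,150.00 + $20,039.60 = $188,134.60

$188,134.60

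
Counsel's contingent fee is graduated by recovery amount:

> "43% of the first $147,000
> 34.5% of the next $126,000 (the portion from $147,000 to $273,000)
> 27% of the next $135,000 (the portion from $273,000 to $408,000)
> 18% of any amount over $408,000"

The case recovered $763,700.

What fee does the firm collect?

$207,156.00

First $147,000 at 43% = $63,210.00
Next $126,000 at 34.5% = $43,470.00
Next $135,000 at 27% = $36,450.00
Remaining $355,700 at 18% = $64,026.00
Fee: $63,210.00 + $43,470.00 + $36,450.00 + $64,026.00 = $207,156.00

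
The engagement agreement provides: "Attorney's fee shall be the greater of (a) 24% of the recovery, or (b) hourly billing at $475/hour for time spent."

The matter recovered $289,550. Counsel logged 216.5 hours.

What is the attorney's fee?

(a) 24% of $289,550 = $69,492.00
(b) 216.5 × $475 = $102,837.50
The greater is (b): $102,837.50.

$102,837.50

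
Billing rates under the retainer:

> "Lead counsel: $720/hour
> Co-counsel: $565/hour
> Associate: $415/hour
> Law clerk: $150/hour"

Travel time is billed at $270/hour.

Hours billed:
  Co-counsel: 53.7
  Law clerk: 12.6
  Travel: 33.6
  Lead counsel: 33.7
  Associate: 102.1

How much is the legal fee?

$107,938.00

Lead counsel: 33.7 × $720 = $24,264.00
Co-counsel: 53.7 × $565 = $30,340.50
Associate: 102.1 × $415 = $42,371.50
Law clerk: 12.6 × $150 = $1,890.00
Subtotal: $24,264.00 + $30,340.50 + $42,371.50 + $1,890.00 = $98,866.00
Travel: 33.6 × $270 = $9,072.00
Total: $98,866.00 + $9,072.00 = $107,938.00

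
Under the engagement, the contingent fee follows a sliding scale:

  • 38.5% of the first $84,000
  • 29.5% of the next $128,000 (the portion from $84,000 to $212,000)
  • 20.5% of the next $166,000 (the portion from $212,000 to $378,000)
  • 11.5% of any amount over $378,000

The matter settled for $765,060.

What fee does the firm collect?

$148,641.90

First $84,000 at 38.5% = $32,340.00
Next $128,000 at 29.5% = $37,760.00
Next $166,000 at 20.5% = $34,030.00
Remaining $387,060 at 11.5% = $44,511.90
Fee: $32,340.00 + $37,760.00 + $34,030.00 + $44,511.90 = $148,641.90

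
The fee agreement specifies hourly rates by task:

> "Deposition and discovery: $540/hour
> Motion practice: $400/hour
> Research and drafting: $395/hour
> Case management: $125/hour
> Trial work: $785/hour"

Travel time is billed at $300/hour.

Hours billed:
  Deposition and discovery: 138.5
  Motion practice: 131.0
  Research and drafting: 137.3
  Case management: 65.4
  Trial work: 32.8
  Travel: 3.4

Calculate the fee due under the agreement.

Deposition and discovery: 138.5 × $540 = $74,790.00
Motion practice: 131.0 × $400 = $52,400.00
Research and drafting: 137.3 × $395 = $54,233.50
Case management: 65.4 × $125 = $8,175.00
Trial work: 32.8 × $785 = $25,748.00
Subtotal: $74,790.00 + $52,400.00 + $54,233.50 + $8,175.00 + $25,748.00 = $215,346.50
Travel: 3.4 × $300 = $1,020.00
Total: $215,346.50 + $1,020.00 = $216,366.50

$216,366.50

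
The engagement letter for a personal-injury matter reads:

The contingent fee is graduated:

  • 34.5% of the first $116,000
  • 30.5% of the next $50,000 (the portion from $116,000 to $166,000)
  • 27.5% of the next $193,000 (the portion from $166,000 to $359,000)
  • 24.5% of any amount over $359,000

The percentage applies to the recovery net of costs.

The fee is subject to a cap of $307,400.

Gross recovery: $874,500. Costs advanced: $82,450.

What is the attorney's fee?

Fee base (net of costs): $874,500 − $82,450 = $792,050
First $116,000 at 34.5% = $40,020.00
Next $50,000 at 30.5% = $15,250.00
Next $193,000 at 27.5% = $53,075.00
Remaining $433,050 at 24.5% = $106,097.25
Fee: $40,020.00 + $15,250.00 + $53,075.00 + $106,097.25 = $214,442.25
$214,442.25 is under the $307,400 cap.

$214,442.25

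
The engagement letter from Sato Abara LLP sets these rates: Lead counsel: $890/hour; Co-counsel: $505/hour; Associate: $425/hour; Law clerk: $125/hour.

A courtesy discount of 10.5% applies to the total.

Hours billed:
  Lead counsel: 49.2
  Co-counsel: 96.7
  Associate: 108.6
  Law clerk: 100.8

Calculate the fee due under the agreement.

Lead counsel: 49.2 × $890 = $43,788.00
Co-counsel: 96.7 × $505 = $48,833.50
Associate: 108.6 × $425 = $46,155.00
Law clerk: 100.8 × $125 = $12,600.00
Subtotal: $151,376.50
Less 10.5% discount: −$15,894.53
Total: $151,376.50 − $15,894.53 = $135,481.97

$135,481.97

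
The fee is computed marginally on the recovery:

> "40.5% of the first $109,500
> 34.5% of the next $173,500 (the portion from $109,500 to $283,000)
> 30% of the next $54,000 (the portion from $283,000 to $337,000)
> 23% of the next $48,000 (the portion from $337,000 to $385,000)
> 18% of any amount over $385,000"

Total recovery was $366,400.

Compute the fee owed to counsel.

First $109,500 at 40.5% = $44,347.50
Next $173,500 at 34.5% = $59,857.50
Next $54,000 at 30% = $16,200.00
Remaining $29,400 at 23% = $6,762.00
Fee: $44,347.50 + $59,857.50 + $16,200.00 + $6,762.00 = $127,167.00

$127,167.00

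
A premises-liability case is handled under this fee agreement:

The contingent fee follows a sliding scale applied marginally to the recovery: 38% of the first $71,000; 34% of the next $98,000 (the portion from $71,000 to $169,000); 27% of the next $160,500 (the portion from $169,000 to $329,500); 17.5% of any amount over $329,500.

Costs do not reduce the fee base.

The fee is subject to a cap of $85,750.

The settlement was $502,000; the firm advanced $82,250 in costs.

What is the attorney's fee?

Fee base is the gross recovery, $502,000; costs are reimbursed separately.
First $71,000 at 38% = $26,980.00
Next $98,000 at 34% = $33,320.00
Next $160,500 at 27% = $43,335.00
Remaining $172,500 at 17.5% = $30,187.50
Fee: $26,980.00 + $33,320.00 + $43,335.00 + $30,187.50 = $133,822.50
$133,822.50 exceeds the $85,750 cap, so the fee is capped at $85,750.00.

$85,750.00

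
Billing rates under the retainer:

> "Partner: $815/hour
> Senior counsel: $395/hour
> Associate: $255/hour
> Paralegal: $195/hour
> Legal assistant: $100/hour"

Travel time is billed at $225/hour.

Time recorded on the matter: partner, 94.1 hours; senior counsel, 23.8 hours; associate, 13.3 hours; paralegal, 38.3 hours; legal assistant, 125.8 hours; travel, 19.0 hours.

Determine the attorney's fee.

$113,807.50

Partner: 94.1 × $815 = $76,691.50
Senior counsel: 23.8 × $395 = $9,401.00
Associate: 13.3 × $255 = $3,391.50
Paralegal: 38.3 × $195 = $7,468.50
Legal assistant: 125.8 × $100 = $12,580.00
Subtotal: $76,691.50 + $9,401.00 + $3,391.50 + $7,468.50 + $12,580.00 = $109,532.50
Travel: 19.0 × $225 = $4,275.00
Total: $109,532.50 + $4,275.00 = $113,807.50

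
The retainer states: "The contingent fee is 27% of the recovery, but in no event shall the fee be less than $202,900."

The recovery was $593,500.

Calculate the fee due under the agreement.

27% of $593,500 = $160,245.00
That is below the $202,900 minimum, so the minimum applies.

$202,900.00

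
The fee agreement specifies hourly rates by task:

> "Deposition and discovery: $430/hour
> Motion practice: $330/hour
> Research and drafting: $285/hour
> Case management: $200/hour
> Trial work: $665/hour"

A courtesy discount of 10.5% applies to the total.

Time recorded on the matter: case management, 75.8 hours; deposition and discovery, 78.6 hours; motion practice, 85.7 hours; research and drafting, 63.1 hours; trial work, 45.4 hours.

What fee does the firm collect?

$112,245.08

Deposition and discovery: 78.6 × $430 = $33,798.00
Motion practice: 85.7 × $330 = $28,281.00
Research and drafting: 63.1 × $285 = $17,983.50
Case management: 75.8 × $200 = $15,160.00
Trial work: 45.4 × $665 = $30,191.00
Subtotal: $125,413.50
Less 10.5% discount: −$13,168.42
Total: $125,413.50 − $13,168.42 = $112,245.08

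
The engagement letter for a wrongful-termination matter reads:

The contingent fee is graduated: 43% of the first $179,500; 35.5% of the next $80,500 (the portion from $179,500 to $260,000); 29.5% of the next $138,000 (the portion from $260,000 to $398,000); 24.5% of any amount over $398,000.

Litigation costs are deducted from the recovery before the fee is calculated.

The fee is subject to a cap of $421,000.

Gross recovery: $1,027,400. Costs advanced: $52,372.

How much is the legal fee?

$287,844.36

Fee base (net of costs): $1,027,400 − $52,372 = $975,028
First $179,500 at 43% = $77,185.00
Next $80,500 at 35.5% = $28,577.50
Next $138,000 at 29.5% = $40,710.00
Remaining $577,028 at 24.5% = $141,371.86
Fee: $77,185.00 + $28,577.50 + $40,710.00 + $141,371.86 = $287,844.36
$287,844.36 is under the $421,000 cap.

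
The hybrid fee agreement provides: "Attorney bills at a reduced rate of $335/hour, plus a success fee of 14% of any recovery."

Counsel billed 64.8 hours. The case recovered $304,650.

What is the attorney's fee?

Hourly: 64.8 × $335 = $21,708.00
Success fee: 14% of $304,650 = $42,651.00
Total: $21,708.00 + $42,651.00 = $64,359.00

$64,359.00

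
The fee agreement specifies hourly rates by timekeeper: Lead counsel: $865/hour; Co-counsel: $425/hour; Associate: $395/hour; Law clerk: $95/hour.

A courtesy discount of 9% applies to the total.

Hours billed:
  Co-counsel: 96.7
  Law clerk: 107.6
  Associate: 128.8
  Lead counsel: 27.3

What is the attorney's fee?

Lead counsel: 27.3 × $865 = $23,614.50
Co-counsel: 96.7 × $425 = $41,097.50
Associate: 128.8 × $395 = $50,876.00
Law clerk: 107.6 × $95 = $10,222.00
Subtotal: $125,810.00
Less 9% discount: −$11,322.90
Total: $125,810.00 − $11,322.90 = $114,487.10

$114,487.10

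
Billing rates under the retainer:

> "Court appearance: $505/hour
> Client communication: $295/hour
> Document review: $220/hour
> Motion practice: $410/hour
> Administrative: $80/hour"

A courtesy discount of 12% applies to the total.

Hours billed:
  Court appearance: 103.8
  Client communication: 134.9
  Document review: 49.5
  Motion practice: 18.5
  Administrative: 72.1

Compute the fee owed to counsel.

Court appearance: 103.8 × $505 = $52,419.00
Client communication: 134.9 × $295 = $39,795.50
Document review: 49.5 × $220 = $10,890.00
Motion practice: 18.5 × $410 = $7,585.00
Administrative: 72.1 × $80 = $5,768.00
Subtotal: $116,457.50
Less 12% discount: −$13,974.90
Total: $116,457.50 − $13,974.90 = $102,482.60

$102,482.60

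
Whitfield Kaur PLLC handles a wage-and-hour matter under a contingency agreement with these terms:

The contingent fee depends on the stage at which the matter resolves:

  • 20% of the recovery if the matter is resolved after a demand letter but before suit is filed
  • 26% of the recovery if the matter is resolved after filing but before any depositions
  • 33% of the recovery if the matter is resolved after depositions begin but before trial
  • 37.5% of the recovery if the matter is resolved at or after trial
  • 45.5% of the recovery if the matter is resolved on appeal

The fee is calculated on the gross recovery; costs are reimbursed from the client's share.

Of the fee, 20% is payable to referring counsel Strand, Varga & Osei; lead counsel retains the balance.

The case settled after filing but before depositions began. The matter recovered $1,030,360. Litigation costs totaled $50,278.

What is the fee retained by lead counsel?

$214,314.88

Fee base is the gross recovery, $1,030,360; costs are reimbursed separately.
The matter settled after filing but before depositions began, so the 26% rate applies.
$1,030,360 × 26% = $267,893.60
Referral share: 20% of $267,893.60 = $53,578.72; lead counsel retains $267,893.60 − $53,578.72 = $214,314.88.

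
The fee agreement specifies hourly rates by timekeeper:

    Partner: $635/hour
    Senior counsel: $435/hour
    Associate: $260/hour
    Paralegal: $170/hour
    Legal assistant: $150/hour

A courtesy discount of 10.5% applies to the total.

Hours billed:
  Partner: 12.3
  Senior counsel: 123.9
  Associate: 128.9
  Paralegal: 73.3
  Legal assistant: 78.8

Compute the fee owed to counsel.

$106,954.29

Partner: 12.3 × $635 = $7,810.50
Senior counsel: 123.9 × $435 = $53,896.50
Associate: 128.9 × $260 = $33,514.00
Paralegal: 73.3 × $170 = $12,461.00
Legal assistant: 78.8 × $150 = $11,820.00
Subtotal: $119,502.00
Less 10.5% discount: −$12,547.71
Total: $119,502.00 − $12,547.71 = $106,954.29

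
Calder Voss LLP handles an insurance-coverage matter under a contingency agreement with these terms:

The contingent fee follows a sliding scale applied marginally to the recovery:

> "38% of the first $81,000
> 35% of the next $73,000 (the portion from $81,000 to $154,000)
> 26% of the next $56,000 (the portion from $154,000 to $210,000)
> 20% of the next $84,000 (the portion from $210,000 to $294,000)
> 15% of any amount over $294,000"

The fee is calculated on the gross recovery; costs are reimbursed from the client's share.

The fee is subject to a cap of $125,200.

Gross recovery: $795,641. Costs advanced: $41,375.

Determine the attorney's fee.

$125,200.00

Fee base is the gross recovery, $795,641; costs are reimbursed separately.
First $81,000 at 38% = $30,780.00
Next $73,000 at 35% = $25,550.00
Next $56,000 at 26% = $14,560.00
Next $84,000 at 20% = $16,800.00
Remaining $501,641 at 15% = $75,246.15
Fee: $30,780.00 + $25,550.00 + $14,560.00 + $16,800.00 + $75,246.15 = $162,936.15
$162,936.15 exceeds the $125,200 cap, so the fee is capped at $125,200.00.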